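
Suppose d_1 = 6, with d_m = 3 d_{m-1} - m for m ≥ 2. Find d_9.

d_2 = 3*6 - 2 = 16
d_3 = 3*16 - 3 = 45
d_4 = 3*45 - 4 = 131
d_5 = 3*131 - 5 = 388
d_6 = 3*388 - 6 = 1158
d_7 = 3*1158 - 7 = 3467
d_8 = 3*3467 - 8 = 10393
d_9 = 3*10393 - 9 = 31170

31170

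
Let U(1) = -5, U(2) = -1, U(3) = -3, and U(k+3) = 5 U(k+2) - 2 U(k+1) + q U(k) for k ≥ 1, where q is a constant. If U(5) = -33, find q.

-1

U(4) = -13 - 5q
U(5) = -59 - 26q
So -59 - 26q = -33, giving q = -1.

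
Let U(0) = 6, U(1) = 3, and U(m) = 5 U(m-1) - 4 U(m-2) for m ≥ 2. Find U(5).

-1017

U(2) = 5(3) - 4(6) = -9
U(3) = 5(-9) - 4(3) = -57
U(4) = 5(-57) - 4(-9) = -249
U(5) = 5(-249) - 4(-57) = -1017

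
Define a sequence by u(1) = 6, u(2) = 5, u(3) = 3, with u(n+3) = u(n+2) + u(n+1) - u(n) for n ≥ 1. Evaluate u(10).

u(4) = 3 + 5 - 6 = 2
u(5) = 2 + 3 - 5 = 0
u(6) = 0 + 2 - 3 = -1
u(7) = (-1) + 0 - 2 = -3
u(8) = (-3) + (-1) - 0 = -4
u(9) = (-4) + (-3) - (-1) = -6
u(10) = (-6) + (-4) - (-3) = -7

-7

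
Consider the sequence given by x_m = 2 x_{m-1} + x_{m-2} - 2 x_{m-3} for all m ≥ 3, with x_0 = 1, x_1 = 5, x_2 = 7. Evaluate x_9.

x_3 = 2·7 + 5 - 2·1 = 17
x_4 = 2·17 + 7 - 2·5 = 31
x_5 = 2·31 + 17 - 2·7 = 65
x_6 = 2·65 + 31 - 2·17 = 127
x_7 = 2·127 + 65 - 2·31 = 257
x_8 = 2·257 + 127 - 2·65 = 511
x_9 = 2·511 + 257 - 2·127 = 1025

1025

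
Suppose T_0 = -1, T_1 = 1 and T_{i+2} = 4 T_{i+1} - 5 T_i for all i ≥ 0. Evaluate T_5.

161

T_2 = 4·1 - 5·(-1) = 9
T_3 = 4·9 - 5·1 = 31
T_4 = 4·31 - 5·9 = 79
T_5 = 4·79 - 5·31 = 161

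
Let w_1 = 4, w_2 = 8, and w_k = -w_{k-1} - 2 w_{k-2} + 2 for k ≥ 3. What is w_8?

w_3 = -8 - 2·4 + 2 = -14
w_4 = -(-14) - 2·8 + 2 = 0
w_5 = -0 - 2·(-14) + 2 = 30
w_6 = -30 - 2·0 + 2 = -28
w_7 = -(-28) - 2·30 + 2 = -30
w_8 = -(-30) - 2·(-28) + 2 = 88

88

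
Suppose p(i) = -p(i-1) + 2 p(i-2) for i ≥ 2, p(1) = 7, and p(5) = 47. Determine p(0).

3

Let p(0) = w.
p(2) = -7 + 2w
p(3) = 21 - 2w
p(4) = -35 + 6w
p(5) = 77 - 10w
So 77 - 10w = 47, giving w = 3.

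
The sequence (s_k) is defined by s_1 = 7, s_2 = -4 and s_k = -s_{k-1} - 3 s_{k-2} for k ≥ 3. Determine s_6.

s_3 = -(-4) - 3(7) = -17
s_4 = -(-17) - 3(-4) = 29
s_5 = -29 - 3(-17) = 22
s_6 = -22 - 3(29) = -109

-109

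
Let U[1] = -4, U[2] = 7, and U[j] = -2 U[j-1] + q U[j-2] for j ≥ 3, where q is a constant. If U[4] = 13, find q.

U[3] = -14 - 4q
U[4] = 28 + 15q
So 28 + 15q = 13, giving q = -1.

-1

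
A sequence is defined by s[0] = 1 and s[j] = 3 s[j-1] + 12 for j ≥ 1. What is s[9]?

137775

s[1] = 3*1 + 12 = 15
s[2] = 3*15 + 12 = 57
s[3] = 3*57 + 12 = 183
s[4] = 3*183 + 12 = 561
s[5] = 3*561 + 12 = 1695
s[6] = 3*1695 + 12 = 5097
s[7] = 3*5097 + 12 = 15303
s[8] = 3*15303 + 12 = 45921
s[9] = 3*45921 + 12 = 137775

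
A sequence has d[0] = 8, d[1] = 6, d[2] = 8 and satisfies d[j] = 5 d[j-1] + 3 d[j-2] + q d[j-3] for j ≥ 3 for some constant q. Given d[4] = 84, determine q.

d[3] = 58 + 8q
d[4] = 314 + 46q
So 314 + 46q = 84, giving q = -5.

-5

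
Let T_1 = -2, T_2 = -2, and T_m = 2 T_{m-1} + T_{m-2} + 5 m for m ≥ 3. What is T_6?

T_3 = 2·(-2) + (-2) + 15 = 9
T_4 = 2·9 + (-2) + 20 = 36
T_5 = 2·36 + 9 + 25 = 106
T_6 = 2·106 + 36 + 30 = 278

278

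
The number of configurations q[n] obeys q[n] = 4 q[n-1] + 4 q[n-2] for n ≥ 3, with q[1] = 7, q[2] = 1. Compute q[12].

39969792

q[3] = 4*1 + 4*7 = 32
q[4] = 4*32 + 4*1 = 132
q[5] = 4*132 + 4*32 = 656
q[6] = 4*656 + 4*132 = 3152
q[7] = 4*3152 + 4*656 = 15232
q[8] = 4*15232 + 4*3152 = 73536
q[9] = 4*73536 + 4*15232 = 355072
q[10] = 4*355072 + 4*73536 = 1714432
q[11] = 4*1714432 + 4*355072 = 8278016
q[12] = 4*8278016 + 4*1714432 = 39969792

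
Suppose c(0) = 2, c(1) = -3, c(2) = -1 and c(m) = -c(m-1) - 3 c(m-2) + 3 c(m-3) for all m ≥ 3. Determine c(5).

c(3) = -(-1) - 3·(-3) + 3·2 = 16
c(4) = -16 - 3·(-1) + 3·(-3) = -22
c(5) = -(-22) - 3·16 + 3·(-1) = -29

-29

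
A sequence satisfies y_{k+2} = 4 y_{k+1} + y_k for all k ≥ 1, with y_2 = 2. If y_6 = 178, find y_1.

-6

Let y_1 = z.
y_3 = 8 + z
y_4 = 34 + 4z
y_5 = 144 + 17z
y_6 = 610 + 72z
So 610 + 72z = 178, giving z = -6.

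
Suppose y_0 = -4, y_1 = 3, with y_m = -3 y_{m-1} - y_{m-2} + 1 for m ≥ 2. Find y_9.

3090

y_2 = -3(3) - (-4) + 1 = -4
y_3 = -3(-4) - 3 + 1 = 10
y_4 = -3(10) - (-4) + 1 = -25
y_5 = -3(-25) - 10 + 1 = 66
y_6 = -3(66) - (-25) + 1 = -172
y_7 = -3(-172) - 66 + 1 = 451
y_8 = -3(451) - (-172) + 1 = -1180
y_9 = -3(-1180) - 451 + 1 = 3090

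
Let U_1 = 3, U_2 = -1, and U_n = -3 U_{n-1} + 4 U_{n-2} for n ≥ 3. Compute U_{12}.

U_3 = -3*(-1) + 4*3 = 15
U_4 = -3*15 + 4*(-1) = -49
U_5 = -3*(-49) + 4*15 = 207
U_6 = -3*207 + 4*(-49) = -817
U_7 = -3*(-817) + 4*207 = 3279
U_8 = -3*3279 + 4*(-817) = -13105
U_9 = -3*(-13105) + 4*3279 = 52431
U_{10} = -3*52431 + 4*(-13105) = -209713
U_{11} = -3*(-209713) + 4*52431 = 838863
U_{12} = -3*838863 + 4*(-209713) = -3355441

-3355441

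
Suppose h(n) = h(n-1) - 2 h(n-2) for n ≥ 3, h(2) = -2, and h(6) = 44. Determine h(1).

Let h(1) = y.
h(3) = -2 - 2y
h(4) = 2 - 2y
h(5) = 6 + 2y
h(6) = 2 + 6y
So 2 + 6y = 44, giving y = 7.

7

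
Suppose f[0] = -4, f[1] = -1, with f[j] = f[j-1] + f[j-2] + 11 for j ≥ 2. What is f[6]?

104

f[2] = (-1) + (-4) + 11 = 6
f[3] = 6 + (-1) + 11 = 16
f[4] = 16 + 6 + 11 = 33
f[5] = 33 + 16 + 11 = 60
f[6] = 60 + 33 + 11 = 104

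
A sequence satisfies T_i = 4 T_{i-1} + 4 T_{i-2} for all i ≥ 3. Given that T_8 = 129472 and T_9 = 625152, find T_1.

Rearranging, T_{i-2} = (T_i - 4 T_{i-1}) / 4.
T_7 = (625152 - 4(129472)) / 4 = 107264/4 = 26816
T_6 = (129472 - 4(26816)) / 4 = 22208/4 = 5552
T_5 = (26816 - 4(5552)) / 4 = 4608/4 = 1152
T_4 = (5552 - 4(1152)) / 4 = 944/4 = 236
T_3 = (1152 - 4(236)) / 4 = 208/4 = 52
T_2 = (236 - 4(52)) / 4 = 28/4 = 7
T_1 = (52 - 4(7)) / 4 = 24/4 = 6

6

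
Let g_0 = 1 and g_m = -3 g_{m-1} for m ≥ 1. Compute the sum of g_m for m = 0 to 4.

61

g_1 = -3·1 = -3
g_2 = -3·(-3) = 9
g_3 = -3·9 = -27
g_4 = -3·(-27) = 81
Sum = 1 + (-3) + 9 + (-27) + 81 = 61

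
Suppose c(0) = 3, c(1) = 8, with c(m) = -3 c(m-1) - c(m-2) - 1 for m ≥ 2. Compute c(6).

-1357

c(2) = -3·8 - 3 - 1 = -28
c(3) = -3·(-28) - 8 - 1 = 75
c(4) = -3·75 - (-28) - 1 = -198
c(5) = -3·(-198) - 75 - 1 = 518
c(6) = -3·518 - (-198) - 1 = -1357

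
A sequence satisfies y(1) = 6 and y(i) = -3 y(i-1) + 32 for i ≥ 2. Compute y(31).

The fixed point is 32/(1 + 3) = 8, so y(i) - 8 = -3(y(i-1) - 8).
Hence y(i) = -2·(-3)^{i-1} + 8.
y(31) = -2·(-3)^{30} + 8 = -2·205891132094649 + 8 = -411782264189290.

-411782264189290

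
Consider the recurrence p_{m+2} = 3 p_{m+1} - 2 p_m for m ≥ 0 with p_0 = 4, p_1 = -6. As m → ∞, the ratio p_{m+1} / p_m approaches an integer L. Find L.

2

The characteristic equation is r^2 - 3r + 2 = 0, which factors as (r - 2)(r - 1) = 0.
So the roots are 2 and 1. Since |2| > |1| and the coefficient of 2^m is non-zero, the ratio tends to 2.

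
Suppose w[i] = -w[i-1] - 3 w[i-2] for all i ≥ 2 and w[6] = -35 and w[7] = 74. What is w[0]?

Rearranging, w[i-2] = (w[i] + w[i-1]) / -3.
w[5] = (74 + (-35)) / -3 = 39/-3 = -13
w[4] = (-35 + (-13)) / -3 = -48/-3 = 16
w[3] = (-13 + 16) / -3 = 3/-3 = -1
w[2] = (16 + (-1)) / -3 = 15/-3 = -5
w[1] = (-1 + (-5)) / -3 = -6/-3 = 2
w[0] = (-5 + 2) / -3 = -3/-3 = 1

1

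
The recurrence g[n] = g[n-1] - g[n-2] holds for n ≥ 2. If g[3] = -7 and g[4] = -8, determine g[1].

8

Rearranging, g[n-2] = -(g[n] - g[n-1]).
g[2] = -(-8 - (-7)) = 1
g[1] = -(-7 - 1) = 8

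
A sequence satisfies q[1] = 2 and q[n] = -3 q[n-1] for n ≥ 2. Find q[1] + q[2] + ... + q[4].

-40

q[2] = -3·2 = -6
q[3] = -3·(-6) = 18
q[4] = -3·18 = -54
Sum = 2 + (-6) + 18 + (-54) = -40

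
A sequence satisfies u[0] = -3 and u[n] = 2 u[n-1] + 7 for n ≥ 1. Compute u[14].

65529

The fixed point is 7/(1 - 2) = -7, so u[n] + 7 = 2(u[n-1] + 7).
Hence u[n] = 4·2^n - 7.
u[14] = 4·2^{14} - 7 = 4·16384 - 7 = 65529.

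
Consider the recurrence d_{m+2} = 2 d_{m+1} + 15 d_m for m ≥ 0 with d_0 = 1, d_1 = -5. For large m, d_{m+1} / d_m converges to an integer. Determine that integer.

5

The characteristic equation is r^2 - 2r - 15 = 0, which factors as (r - 5)(r + 3) = 0.
So the roots are 5 and -3. Since |5| > |-3| and the coefficient of 5^m is non-zero, the ratio tends to 5.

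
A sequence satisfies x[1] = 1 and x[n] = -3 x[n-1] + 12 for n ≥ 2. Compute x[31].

-411782264189295

The fixed point is 12/(1 + 3) = 3, so x[n] - 3 = -3(x[n-1] - 3).
Hence x[n] = -2·(-3)^{n-1} + 3.
x[31] = -2·(-3)^{30} + 3 = -2·205891132094649 + 3 = -411782264189295.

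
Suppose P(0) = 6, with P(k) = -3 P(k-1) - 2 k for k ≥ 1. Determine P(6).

P(1) = -3*6 - 2 = -20
P(2) = -3*(-20) - 4 = 56
P(3) = -3*56 - 6 = -174
P(4) = -3*(-174) - 8 = 514
P(5) = -3*514 - 10 = -1552
P(6) = -3*(-1552) - 12 = 4644

4644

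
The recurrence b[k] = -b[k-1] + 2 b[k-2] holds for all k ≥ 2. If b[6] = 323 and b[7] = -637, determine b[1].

Rearranging, b[k-2] = (b[k] + b[k-1]) / 2.
b[5] = (-637 + 323) / 2 = -314/2 = -157
b[4] = (323 + (-157)) / 2 = 166/2 = 83
b[3] = (-157 + 83) / 2 = -74/2 = -37
b[2] = (83 + (-37)) / 2 = 46/2 = 23
b[1] = (-37 + 23) / 2 = -14/2 = -7

-7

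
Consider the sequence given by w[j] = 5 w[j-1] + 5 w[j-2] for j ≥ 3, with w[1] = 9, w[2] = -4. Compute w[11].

25981250

w[3] = 5*(-4) + 5*9 = 25
w[4] = 5*25 + 5*(-4) = 105
w[5] = 5*105 + 5*25 = 650
w[6] = 5*650 + 5*105 = 3775
w[7] = 5*3775 + 5*650 = 22125
w[8] = 5*22125 + 5*3775 = 129500
w[9] = 5*129500 + 5*22125 = 758125
w[10] = 5*758125 + 5*129500 = 4438125
w[11] = 5*4438125 + 5*758125 = 25981250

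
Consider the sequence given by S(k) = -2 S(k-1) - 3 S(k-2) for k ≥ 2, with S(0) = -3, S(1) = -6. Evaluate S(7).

S(2) = -2·(-6) - 3·(-3) = 21
S(3) = -2·21 - 3·(-6) = -24
S(4) = -2·(-24) - 3·21 = -15
S(5) = -2·(-15) - 3·(-24) = 102
S(6) = -2·102 - 3·(-15) = -159
S(7) = -2·(-159) - 3·102 = 12

12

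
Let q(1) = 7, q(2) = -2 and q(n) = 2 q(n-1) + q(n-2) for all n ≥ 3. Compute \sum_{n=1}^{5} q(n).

23

q(3) = 2*(-2) + 7 = 3
q(4) = 2*3 + (-2) = 4
q(5) = 2*4 + 3 = 11
Sum = 7 + (-2) + 3 + 4 + 11 = 23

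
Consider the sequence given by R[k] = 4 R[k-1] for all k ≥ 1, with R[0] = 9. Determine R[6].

36864

R[1] = 4(9) = 36
R[2] = 4(36) = 144
R[3] = 4(144) = 576
R[4] = 4(576) = 2304
R[5] = 4(2304) = 9216
R[6] = 4(9216) = 36864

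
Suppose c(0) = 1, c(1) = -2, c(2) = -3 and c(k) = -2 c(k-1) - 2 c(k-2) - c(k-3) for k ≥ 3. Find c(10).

c(3) = -2*(-3) - 2*(-2) - 1 = 9
c(4) = -2*9 - 2*(-3) - (-2) = -10
c(5) = -2*(-10) - 2*9 - (-3) = 5
c(6) = -2*5 - 2*(-10) - 9 = 1
c(7) = -2*1 - 2*5 - (-10) = -2
c(8) = -2*(-2) - 2*1 - 5 = -3
c(9) = -2*(-3) - 2*(-2) - 1 = 9
c(10) = -2*9 - 2*(-3) - (-2) = -10

-10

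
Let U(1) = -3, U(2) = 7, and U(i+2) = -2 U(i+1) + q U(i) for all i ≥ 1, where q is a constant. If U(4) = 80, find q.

4

U(3) = -14 - 3q
U(4) = 28 + 13q
So 28 + 13q = 80, giving q = 4.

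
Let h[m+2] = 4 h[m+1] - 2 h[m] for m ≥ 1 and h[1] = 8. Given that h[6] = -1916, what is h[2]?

Let h[2] = w.
h[3] = -16 + 4w
h[4] = -64 + 14w
h[5] = -224 + 48w
h[6] = -768 + 164w
So -768 + 164w = -1916, giving w = -7.

-7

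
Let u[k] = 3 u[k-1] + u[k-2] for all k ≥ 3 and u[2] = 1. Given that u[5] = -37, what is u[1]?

Let u[1] = x.
u[3] = 3 + x
u[4] = 10 + 3x
u[5] = 33 + 10x
So 33 + 10x = -37, giving x = -7.

-7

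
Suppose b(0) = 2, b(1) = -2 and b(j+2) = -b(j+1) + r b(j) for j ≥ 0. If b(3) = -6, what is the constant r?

b(2) = 2 + 2r
b(3) = -2 - 4r
So -2 - 4r = -6, giving r = 1.

1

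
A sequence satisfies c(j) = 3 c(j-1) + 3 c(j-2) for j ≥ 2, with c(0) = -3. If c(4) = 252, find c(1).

8

Let c(1) = v.
c(2) = -9 + 3v
c(3) = -27 + 12v
c(4) = -108 + 45v
So -108 + 45v = 252, giving v = 8.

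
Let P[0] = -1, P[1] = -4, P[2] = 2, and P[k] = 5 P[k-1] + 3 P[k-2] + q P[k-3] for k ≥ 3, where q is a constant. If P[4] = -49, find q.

5

P[3] = -2 - q
P[4] = -4 - 9q
So -4 - 9q = -49, giving q = 5.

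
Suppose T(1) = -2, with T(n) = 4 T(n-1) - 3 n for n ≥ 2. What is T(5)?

T(2) = 4*(-2) - 6 = -14
T(3) = 4*(-14) - 9 = -65
T(4) = 4*(-65) - 12 = -272
T(5) = 4*(-272) - 15 = -1103

-1103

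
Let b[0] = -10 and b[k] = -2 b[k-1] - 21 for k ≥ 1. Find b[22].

-12582919

The fixed point is -21/(1 + 2) = -7, so b[k] + 7 = -2(b[k-1] + 7).
Hence b[k] = -3·(-2)^k - 7.
b[22] = -3·(-2)^{22} - 7 = -3·4194304 - 7 = -12582919.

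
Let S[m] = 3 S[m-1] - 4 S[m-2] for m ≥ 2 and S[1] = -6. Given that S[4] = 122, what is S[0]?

-7

Let S[0] = z.
S[2] = -18 - 4z
S[3] = -30 - 12z
S[4] = -18 - 20z
So -18 - 20z = 122, giving z = -7.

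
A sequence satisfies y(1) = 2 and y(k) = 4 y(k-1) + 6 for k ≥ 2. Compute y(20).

The fixed point is 6/(1 - 4) = -2, so y(k) + 2 = 4(y(k-1) + 2).
Hence y(k) = 4·4^{k-1} - 2.
y(20) = 4·4^{19} - 2 = 4·274877906944 - 2 = 1099511627774.

1099511627774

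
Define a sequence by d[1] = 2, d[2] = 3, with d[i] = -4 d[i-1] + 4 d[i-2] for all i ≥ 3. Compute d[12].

7896064

d[3] = -4·3 + 4·2 = -4
d[4] = -4·(-4) + 4·3 = 28
d[5] = -4·28 + 4·(-4) = -128
d[6] = -4·(-128) + 4·28 = 624
d[7] = -4·624 + 4·(-128) = -3008
d[8] = -4·(-3008) + 4·624 = 14528
d[9] = -4·14528 + 4·(-3008) = -70144
d[10] = -4·(-70144) + 4·14528 = 338688
d[11] = -4·338688 + 4·(-70144) = -1635328
d[12] = -4·(-1635328) + 4·338688 = 7896064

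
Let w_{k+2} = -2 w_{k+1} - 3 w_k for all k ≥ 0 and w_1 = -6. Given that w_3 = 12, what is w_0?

Let w_0 = v.
w_2 = 12 - 3v
w_3 = -6 + 6v
So -6 + 6v = 12, giving v = 3.

3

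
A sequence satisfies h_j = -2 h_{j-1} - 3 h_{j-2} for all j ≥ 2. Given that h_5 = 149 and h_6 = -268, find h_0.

Rearranging, h_{j-2} = (h_j + 2 h_{j-1}) / -3.
h_4 = (-268 + 2*149) / -3 = 30/-3 = -10
h_3 = (149 + 2*(-10)) / -3 = 129/-3 = -43
h_2 = (-10 + 2*(-43)) / -3 = -96/-3 = 32
h_1 = (-43 + 2*32) / -3 = 21/-3 = -7
h_0 = (32 + 2*(-7)) / -3 = 18/-3 = -6

-6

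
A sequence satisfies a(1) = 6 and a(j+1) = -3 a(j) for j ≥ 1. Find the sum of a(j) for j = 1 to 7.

3282

a(2) = -3(6) = -18
a(3) = -3(-18) = 54
a(4) = -3(54) = -162
a(5) = -3(-162) = 486
a(6) = -3(486) = -1458
a(7) = -3(-1458) = 4374
Sum = 6 + (-18) + 54 + (-162) + 486 + (-1458) + 4374 = 3282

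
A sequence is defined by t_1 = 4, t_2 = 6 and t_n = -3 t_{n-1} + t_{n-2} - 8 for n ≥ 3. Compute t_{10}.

86224

t_3 = -3*6 + 4 - 8 = -22
t_4 = -3*(-22) + 6 - 8 = 64
t_5 = -3*64 + (-22) - 8 = -222
t_6 = -3*(-222) + 64 - 8 = 722
t_7 = -3*722 + (-222) - 8 = -2396
t_8 = -3*(-2396) + 722 - 8 = 7902
t_9 = -3*7902 + (-2396) - 8 = -26110
t_{10} = -3*(-26110) + 7902 - 8 = 86224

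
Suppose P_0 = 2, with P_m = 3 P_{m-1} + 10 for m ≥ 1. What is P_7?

15304

P_1 = 3(2) + 10 = 16
P_2 = 3(16) + 10 = 58
P_3 = 3(58) + 10 = 184
P_4 = 3(184) + 10 = 562
P_5 = 3(562) + 10 = 1696
P_6 = 3(1696) + 10 = 5098
P_7 = 3(5098) + 10 = 15304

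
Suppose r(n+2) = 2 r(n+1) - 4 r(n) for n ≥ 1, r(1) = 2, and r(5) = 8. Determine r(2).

-1

Let r(2) = v.
r(3) = -8 + 2v
r(4) = -16
r(5) = -8v
So -8v = 8, giving v = -1.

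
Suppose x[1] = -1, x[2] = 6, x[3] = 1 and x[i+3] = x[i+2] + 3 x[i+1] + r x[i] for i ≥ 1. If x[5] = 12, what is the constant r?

x[4] = 19 - r
x[5] = 22 + 5r
So 22 + 5r = 12, giving r = -2.

-2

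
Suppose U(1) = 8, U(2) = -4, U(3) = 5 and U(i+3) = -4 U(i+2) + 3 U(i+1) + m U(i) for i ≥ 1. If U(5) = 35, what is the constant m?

3

U(4) = -32 + 8m
U(5) = 143 - 36m
So 143 - 36m = 35, giving m = 3.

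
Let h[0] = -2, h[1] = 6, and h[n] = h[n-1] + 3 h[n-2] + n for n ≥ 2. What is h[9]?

2813

h[2] = 6 + 3·(-2) + 2 = 2
h[3] = 2 + 3·6 + 3 = 23
h[4] = 23 + 3·2 + 4 = 33
h[5] = 33 + 3·23 + 5 = 107
h[6] = 107 + 3·33 + 6 = 212
h[7] = 212 + 3·107 + 7 = 540
h[8] = 540 + 3·212 + 8 = 1184
h[9] = 1184 + 3·540 + 9 = 2813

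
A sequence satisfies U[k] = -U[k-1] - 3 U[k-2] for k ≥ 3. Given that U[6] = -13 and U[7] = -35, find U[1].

Rearranging, U[k-2] = (U[k] + U[k-1]) / -3.
U[5] = (-35 + (-13)) / -3 = -48/-3 = 16
U[4] = (-13 + 16) / -3 = 3/-3 = -1
U[3] = (16 + (-1)) / -3 = 15/-3 = -5
U[2] = (-1 + (-5)) / -3 = -6/-3 = 2
U[1] = (-5 + 2) / -3 = -3/-3 = 1

1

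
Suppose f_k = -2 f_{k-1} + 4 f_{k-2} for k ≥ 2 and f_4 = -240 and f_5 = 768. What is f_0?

-3

Rearranging, f_{k-2} = (f_k + 2 f_{k-1}) / 4.
f_3 = (768 + 2(-240)) / 4 = 288/4 = 72
f_2 = (-240 + 2(72)) / 4 = -96/4 = -24
f_1 = (72 + 2(-24)) / 4 = 24/4 = 6
f_0 = (-24 + 2(6)) / 4 = -12/4 = -3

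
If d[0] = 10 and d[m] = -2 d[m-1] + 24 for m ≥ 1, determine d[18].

The fixed point is 24/(1 + 2) = 8, so d[m] - 8 = -2(d[m-1] - 8).
Hence d[m] = 2·(-2)^m + 8.
d[18] = 2·(-2)^{18} + 8 = 2·262144 + 8 = 524296.

524296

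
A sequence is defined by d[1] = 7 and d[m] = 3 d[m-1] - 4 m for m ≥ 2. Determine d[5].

175

d[2] = 3·7 - 8 = 13
d[3] = 3·13 - 12 = 27
d[4] = 3·27 - 16 = 65
d[5] = 3·65 - 20 = 175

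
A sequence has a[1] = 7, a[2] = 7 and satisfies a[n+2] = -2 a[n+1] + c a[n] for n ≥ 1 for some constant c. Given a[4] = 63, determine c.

a[3] = -14 + 7c
a[4] = 28 - 7c
So 28 - 7c = 63, giving c = -5.

-5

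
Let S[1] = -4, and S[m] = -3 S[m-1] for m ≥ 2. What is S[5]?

-324

S[2] = -3·(-4) = 12
S[3] = -3·12 = -36
S[4] = -3·(-36) = 108
S[5] = -3·108 = -324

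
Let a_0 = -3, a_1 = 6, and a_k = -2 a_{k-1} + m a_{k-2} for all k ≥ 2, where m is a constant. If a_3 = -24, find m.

-4

a_2 = -12 - 3m
a_3 = 24 + 12m
So 24 + 12m = -24, giving m = -4.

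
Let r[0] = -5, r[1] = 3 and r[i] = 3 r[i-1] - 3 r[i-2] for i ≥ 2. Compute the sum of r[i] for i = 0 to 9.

r[2] = 3*3 - 3*(-5) = 24
r[3] = 3*24 - 3*3 = 63
r[4] = 3*63 - 3*24 = 117
r[5] = 3*117 - 3*63 = 162
r[6] = 3*162 - 3*117 = 135
r[7] = 3*135 - 3*162 = -81
r[8] = 3*(-81) - 3*135 = -648
r[9] = 3*(-648) - 3*(-81) = -1701
Sum = (-5) + 3 + 24 + 63 + 117 + 162 + 135 + (-81) + (-648) + (-1701) = -1931

-1931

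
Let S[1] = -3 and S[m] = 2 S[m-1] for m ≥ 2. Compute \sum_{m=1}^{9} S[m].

S[2] = 2·(-3) = -6
S[3] = 2·(-6) = -12
S[4] = 2·(-12) = -24
S[5] = 2·(-24) = -48
S[6] = 2·(-48) = -96
S[7] = 2·(-96) = -192
S[8] = 2·(-192) = -384
S[9] = 2·(-384) = -768
Sum = (-3) + (-6) + (-12) + (-24) + (-48) + (-96) + (-192) + (-384) + (-768) = -1533

-1533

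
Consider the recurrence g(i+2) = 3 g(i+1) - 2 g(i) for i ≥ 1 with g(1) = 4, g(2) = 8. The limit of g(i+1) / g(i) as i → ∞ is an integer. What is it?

2

The characteristic equation is r^2 - 3r + 2 = 0, which factors as (r - 2)(r - 1) = 0.
So the roots are 2 and 1. Since |2| > |1| and the coefficient of 2^i is non-zero, the ratio tends to 2.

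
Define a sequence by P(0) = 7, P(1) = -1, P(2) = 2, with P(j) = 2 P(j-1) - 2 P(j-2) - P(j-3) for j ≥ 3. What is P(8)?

P(3) = 2(2) - 2(-1) - 7 = -1
P(4) = 2(-1) - 2(2) - (-1) = -5
P(5) = 2(-5) - 2(-1) - 2 = -10
P(6) = 2(-10) - 2(-5) - (-1) = -9
P(7) = 2(-9) - 2(-10) - (-5) = 7
P(8) = 2(7) - 2(-9) - (-10) = 42

42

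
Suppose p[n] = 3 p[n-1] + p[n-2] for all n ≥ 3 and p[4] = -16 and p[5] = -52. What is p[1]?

8

Rearranging, p[n-2] = p[n] - 3 p[n-1].
p[3] = -52 - 3*(-16) = -4
p[2] = -16 - 3*(-4) = -4
p[1] = -4 - 3*(-4) = 8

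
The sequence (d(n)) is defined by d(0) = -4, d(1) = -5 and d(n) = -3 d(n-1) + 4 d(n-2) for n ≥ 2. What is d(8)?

13103

d(2) = -3*(-5) + 4*(-4) = -1
d(3) = -3*(-1) + 4*(-5) = -17
d(4) = -3*(-17) + 4*(-1) = 47
d(5) = -3*47 + 4*(-17) = -209
d(6) = -3*(-209) + 4*47 = 815
d(7) = -3*815 + 4*(-209) = -3281
d(8) = -3*(-3281) + 4*815 = 13103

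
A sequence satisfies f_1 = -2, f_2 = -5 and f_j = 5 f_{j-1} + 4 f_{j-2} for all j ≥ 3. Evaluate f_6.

-6025

f_3 = 5*(-5) + 4*(-2) = -33
f_4 = 5*(-33) + 4*(-5) = -185
f_5 = 5*(-185) + 4*(-33) = -1057
f_6 = 5*(-1057) + 4*(-185) = -6025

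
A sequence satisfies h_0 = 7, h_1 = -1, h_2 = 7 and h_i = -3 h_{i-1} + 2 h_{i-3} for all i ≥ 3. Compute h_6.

115

h_3 = -3·7 + 2·7 = -7
h_4 = -3·(-7) + 2·(-1) = 19
h_5 = -3·19 + 2·7 = -43
h_6 = -3·(-43) + 2·(-7) = 115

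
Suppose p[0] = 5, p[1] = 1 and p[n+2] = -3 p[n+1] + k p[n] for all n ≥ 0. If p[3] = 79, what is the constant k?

-5

p[2] = -3 + 5k
p[3] = 9 - 14k
So 9 - 14k = 79, giving k = -5.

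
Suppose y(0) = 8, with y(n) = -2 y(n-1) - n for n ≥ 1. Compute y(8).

2102

y(1) = -2·8 - 1 = -17
y(2) = -2·(-17) - 2 = 32
y(3) = -2·32 - 3 = -67
y(4) = -2·(-67) - 4 = 130
y(5) = -2·130 - 5 = -265
y(6) = -2·(-265) - 6 = 524
y(7) = -2·524 - 7 = -1055
y(8) = -2·(-1055) - 8 = 2102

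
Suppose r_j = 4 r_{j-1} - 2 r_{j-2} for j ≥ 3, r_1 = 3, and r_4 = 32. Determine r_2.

Let r_2 = x.
r_3 = -6 + 4x
r_4 = -24 + 14x
So -24 + 14x = 32, giving x = 4.

4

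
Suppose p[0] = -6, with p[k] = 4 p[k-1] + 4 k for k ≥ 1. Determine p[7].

p[1] = 4·(-6) + 4 = -20
p[2] = 4·(-20) + 8 = -72
p[3] = 4·(-72) + 12 = -276
p[4] = 4·(-276) + 16 = -1088
p[5] = 4·(-1088) + 20 = -4332
p[6] = 4·(-4332) + 24 = -17304
p[7] = 4·(-17304) + 28 = -69188

-69188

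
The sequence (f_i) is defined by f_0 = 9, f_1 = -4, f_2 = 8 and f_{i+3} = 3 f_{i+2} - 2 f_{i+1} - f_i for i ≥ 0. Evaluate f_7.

351

f_3 = 3·8 - 2·(-4) - 9 = 23
f_4 = 3·23 - 2·8 - (-4) = 57
f_5 = 3·57 - 2·23 - 8 = 117
f_6 = 3·117 - 2·57 - 23 = 214
f_7 = 3·214 - 2·117 - 57 = 351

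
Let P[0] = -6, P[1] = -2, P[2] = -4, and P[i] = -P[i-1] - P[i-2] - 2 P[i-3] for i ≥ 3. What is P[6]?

-26

P[3] = -(-4) - (-2) - 2·(-6) = 18
P[4] = -18 - (-4) - 2·(-2) = -10
P[5] = -(-10) - 18 - 2·(-4) = 0
P[6] = -0 - (-10) - 2·18 = -26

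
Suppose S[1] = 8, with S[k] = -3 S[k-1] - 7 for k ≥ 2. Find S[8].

-21325

S[2] = -3*8 - 7 = -31
S[3] = -3*(-31) - 7 = 86
S[4] = -3*86 - 7 = -265
S[5] = -3*(-265) - 7 = 788
S[6] = -3*788 - 7 = -2371
S[7] = -3*(-2371) - 7 = 7106
S[8] = -3*7106 - 7 = -21325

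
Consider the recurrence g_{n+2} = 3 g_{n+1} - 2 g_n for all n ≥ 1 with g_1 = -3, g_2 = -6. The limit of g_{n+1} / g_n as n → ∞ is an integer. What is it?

The characteristic equation is r^2 - 3r + 2 = 0, which factors as (r - 2)(r - 1) = 0.
So the roots are 2 and 1. Since |2| > |1| and the coefficient of 2^n is non-zero, the ratio tends to 2.

2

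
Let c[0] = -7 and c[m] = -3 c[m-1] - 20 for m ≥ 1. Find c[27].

15251194969969

The fixed point is -20/(1 + 3) = -5, so c[m] + 5 = -3(c[m-1] + 5).
Hence c[m] = -2·(-3)^m - 5.
c[27] = -2·(-3)^{27} - 5 = -2·-7625597484987 - 5 = 15251194969969.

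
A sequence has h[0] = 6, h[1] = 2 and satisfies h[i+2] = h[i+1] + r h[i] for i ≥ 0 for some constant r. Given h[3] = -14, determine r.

h[2] = 2 + 6r
h[3] = 2 + 8r
So 2 + 8r = -14, giving r = -2.

-2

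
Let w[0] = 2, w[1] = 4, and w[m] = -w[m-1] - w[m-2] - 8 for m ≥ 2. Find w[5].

-14

w[2] = -4 - 2 - 8 = -14
w[3] = -(-14) - 4 - 8 = 2
w[4] = -2 - (-14) - 8 = 4
w[5] = -4 - 2 - 8 = -14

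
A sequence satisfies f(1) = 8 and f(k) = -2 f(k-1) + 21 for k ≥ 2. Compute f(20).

The fixed point is 21/(1 + 2) = 7, so f(k) - 7 = -2(f(k-1) - 7).
Hence f(k) = 1·(-2)^{k-1} + 7.
f(20) = 1·(-2)^{19} + 7 = 1·-524288 + 7 = -524281.

-524281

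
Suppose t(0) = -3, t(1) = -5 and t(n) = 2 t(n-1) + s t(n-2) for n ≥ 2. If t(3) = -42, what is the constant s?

t(2) = -10 - 3s
t(3) = -20 - 11s
So -20 - 11s = -42, giving s = 2.

2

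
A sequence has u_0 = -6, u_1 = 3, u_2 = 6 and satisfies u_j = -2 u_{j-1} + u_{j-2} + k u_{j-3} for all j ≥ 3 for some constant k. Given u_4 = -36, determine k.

u_3 = -9 - 6k
u_4 = 24 + 15k
So 24 + 15k = -36, giving k = -4.

-4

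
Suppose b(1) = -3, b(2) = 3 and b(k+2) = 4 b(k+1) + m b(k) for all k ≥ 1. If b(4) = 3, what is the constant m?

5

b(3) = 12 - 3m
b(4) = 48 - 9m
So 48 - 9m = 3, giving m = 5.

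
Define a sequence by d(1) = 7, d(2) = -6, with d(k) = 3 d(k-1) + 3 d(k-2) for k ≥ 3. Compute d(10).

-16281

d(3) = 3(-6) + 3(7) = 3
d(4) = 3(3) + 3(-6) = -9
d(5) = 3(-9) + 3(3) = -18
d(6) = 3(-18) + 3(-9) = -81
d(7) = 3(-81) + 3(-18) = -297
d(8) = 3(-297) + 3(-81) = -1134
d(9) = 3(-1134) + 3(-297) = -4293
d(10) = 3(-4293) + 3(-1134) = -16281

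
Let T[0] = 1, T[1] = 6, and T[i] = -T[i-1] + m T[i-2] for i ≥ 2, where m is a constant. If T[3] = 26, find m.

4

T[2] = -6 + m
T[3] = 6 + 5m
So 6 + 5m = 26, giving m = 4.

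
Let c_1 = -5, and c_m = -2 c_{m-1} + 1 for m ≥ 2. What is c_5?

-85

c_2 = -2·(-5) + 1 = 11
c_3 = -2·11 + 1 = -21
c_4 = -2·(-21) + 1 = 43
c_5 = -2·43 + 1 = -85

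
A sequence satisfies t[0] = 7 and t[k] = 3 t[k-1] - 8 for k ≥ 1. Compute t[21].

31381059613

The fixed point is -8/(1 - 3) = 4, so t[k] - 4 = 3(t[k-1] - 4).
Hence t[k] = 3·3^k + 4.
t[21] = 3·3^{21} + 4 = 3·10460353203 + 4 = 31381059613.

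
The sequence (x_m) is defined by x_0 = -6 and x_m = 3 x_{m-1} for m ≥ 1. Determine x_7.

x_1 = 3(-6) = -18
x_2 = 3(-18) = -54
x_3 = 3(-54) = -162
x_4 = 3(-162) = -486
x_5 = 3(-486) = -1458
x_6 = 3(-1458) = -4374
x_7 = 3(-4374) = -13122

-13122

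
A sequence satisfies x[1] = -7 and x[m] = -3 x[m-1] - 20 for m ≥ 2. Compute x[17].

-86093447

The fixed point is -20/(1 + 3) = -5, so x[m] + 5 = -3(x[m-1] + 5).
Hence x[m] = -2·(-3)^{m-1} - 5.
x[17] = -2·(-3)^{16} - 5 = -2·43046721 - 5 = -86093447.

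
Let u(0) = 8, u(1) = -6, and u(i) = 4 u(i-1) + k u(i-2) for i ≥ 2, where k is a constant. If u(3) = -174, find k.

-3

u(2) = -24 + 8k
u(3) = -96 + 26k
So -96 + 26k = -174, giving k = -3.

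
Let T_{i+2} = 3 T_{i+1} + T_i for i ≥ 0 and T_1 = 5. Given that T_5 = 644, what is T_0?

Let T_0 = v.
T_2 = 15 + v
T_3 = 50 + 3v
T_4 = 165 + 10v
T_5 = 545 + 33v
So 545 + 33v = 644, giving v = 3.

3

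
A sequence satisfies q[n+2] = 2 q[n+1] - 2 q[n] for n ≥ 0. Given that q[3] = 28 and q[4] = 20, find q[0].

Rearranging, q[n-2] = (q[n] - 2 q[n-1]) / -2.
q[2] = (20 - 2*28) / -2 = -36/-2 = 18
q[1] = (28 - 2*18) / -2 = -8/-2 = 4
q[0] = (18 - 2*4) / -2 = 10/-2 = -5

-5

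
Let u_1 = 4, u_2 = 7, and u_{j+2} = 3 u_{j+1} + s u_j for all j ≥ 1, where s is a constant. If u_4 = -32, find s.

-5

u_3 = 21 + 4s
u_4 = 63 + 19s
So 63 + 19s = -32, giving s = -5.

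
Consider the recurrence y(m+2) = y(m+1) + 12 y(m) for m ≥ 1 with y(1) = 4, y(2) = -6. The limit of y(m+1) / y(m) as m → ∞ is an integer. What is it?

4

The characteristic equation is r^2 - r - 12 = 0, which factors as (r - 4)(r + 3) = 0.
So the roots are 4 and -3. Since |4| > |-3| and the coefficient of 4^m is non-zero, the ratio tends to 4.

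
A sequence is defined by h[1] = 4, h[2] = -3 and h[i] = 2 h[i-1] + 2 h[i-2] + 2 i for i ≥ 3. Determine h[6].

172

h[3] = 2*(-3) + 2*4 + 6 = 8
h[4] = 2*8 + 2*(-3) + 8 = 18
h[5] = 2*18 + 2*8 + 10 = 62
h[6] = 2*62 + 2*18 + 12 = 172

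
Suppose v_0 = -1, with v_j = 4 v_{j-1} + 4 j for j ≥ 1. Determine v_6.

3176

v_1 = 4·(-1) + 4 = 0
v_2 = 4·0 + 8 = 8
v_3 = 4·8 + 12 = 44
v_4 = 4·44 + 16 = 192
v_5 = 4·192 + 20 = 788
v_6 = 4·788 + 24 = 3176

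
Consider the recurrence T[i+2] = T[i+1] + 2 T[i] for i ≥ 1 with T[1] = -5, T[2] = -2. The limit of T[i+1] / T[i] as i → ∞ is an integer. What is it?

2

The characteristic equation is r^2 - r - 2 = 0, which factors as (r - 2)(r + 1) = 0.
So the roots are 2 and -1. Since |2| > |-1| and the coefficient of 2^i is non-zero, the ratio tends to 2.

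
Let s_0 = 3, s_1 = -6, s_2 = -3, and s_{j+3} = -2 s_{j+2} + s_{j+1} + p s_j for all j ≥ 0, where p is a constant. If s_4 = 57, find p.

-5

s_3 = 3p
s_4 = -3 - 12p
So -3 - 12p = 57, giving p = -5.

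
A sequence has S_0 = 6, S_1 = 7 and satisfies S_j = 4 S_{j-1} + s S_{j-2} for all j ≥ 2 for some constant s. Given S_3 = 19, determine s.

-3

S_2 = 28 + 6s
S_3 = 112 + 31s
So 112 + 31s = 19, giving s = -3.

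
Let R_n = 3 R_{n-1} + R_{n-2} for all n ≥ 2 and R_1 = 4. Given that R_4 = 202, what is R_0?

Let R_0 = x.
R_2 = 12 + x
R_3 = 40 + 3x
R_4 = 132 + 10x
So 132 + 10x = 202, giving x = 7.

7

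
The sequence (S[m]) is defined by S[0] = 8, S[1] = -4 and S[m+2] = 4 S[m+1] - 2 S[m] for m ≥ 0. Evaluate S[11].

-2256768

S[2] = 4·(-4) - 2·8 = -32
S[3] = 4·(-32) - 2·(-4) = -120
S[4] = 4·(-120) - 2·(-32) = -416
S[5] = 4·(-416) - 2·(-120) = -1424
S[6] = 4·(-1424) - 2·(-416) = -4864
S[7] = 4·(-4864) - 2·(-1424) = -16608
S[8] = 4·(-16608) - 2·(-4864) = -56704
S[9] = 4·(-56704) - 2·(-16608) = -193600
S[10] = 4·(-193600) - 2·(-56704) = -660992
S[11] = 4·(-660992) - 2·(-193600) = -2256768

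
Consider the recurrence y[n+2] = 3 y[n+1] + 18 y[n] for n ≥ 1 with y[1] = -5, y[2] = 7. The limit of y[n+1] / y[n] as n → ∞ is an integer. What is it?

6

The characteristic equation is r^2 - 3r - 18 = 0, which factors as (r - 6)(r + 3) = 0.
So the roots are 6 and -3. Since |6| > |-3| and the coefficient of 6^n is non-zero, the ratio tends to 6.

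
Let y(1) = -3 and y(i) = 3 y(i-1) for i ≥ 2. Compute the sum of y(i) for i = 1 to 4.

y(2) = 3(-3) = -9
y(3) = 3(-9) = -27
y(4) = 3(-27) = -81
Sum = (-3) + (-9) + (-27) + (-81) = -120

-120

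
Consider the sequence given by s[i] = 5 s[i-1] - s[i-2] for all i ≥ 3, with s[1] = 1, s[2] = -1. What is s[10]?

-350981

s[3] = 5·(-1) - 1 = -6
s[4] = 5·(-6) - (-1) = -29
s[5] = 5·(-29) - (-6) = -139
s[6] = 5·(-139) - (-29) = -666
s[7] = 5·(-666) - (-139) = -3191
s[8] = 5·(-3191) - (-666) = -15289
s[9] = 5·(-15289) - (-3191) = -73254
s[10] = 5·(-73254) - (-15289) = -350981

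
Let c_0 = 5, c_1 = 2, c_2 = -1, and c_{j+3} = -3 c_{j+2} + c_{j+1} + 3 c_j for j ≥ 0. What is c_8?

-4915

c_3 = -3*(-1) + 2 + 3*5 = 20
c_4 = -3*20 + (-1) + 3*2 = -55
c_5 = -3*(-55) + 20 + 3*(-1) = 182
c_6 = -3*182 + (-55) + 3*20 = -541
c_7 = -3*(-541) + 182 + 3*(-55) = 1640
c_8 = -3*1640 + (-541) + 3*182 = -4915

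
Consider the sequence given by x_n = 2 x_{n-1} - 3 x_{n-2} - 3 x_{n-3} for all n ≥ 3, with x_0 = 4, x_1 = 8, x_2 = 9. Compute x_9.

1437

x_3 = 2(9) - 3(8) - 3(4) = -18
x_4 = 2(-18) - 3(9) - 3(8) = -87
x_5 = 2(-87) - 3(-18) - 3(9) = -147
x_6 = 2(-147) - 3(-87) - 3(-18) = 21
x_7 = 2(21) - 3(-147) - 3(-87) = 744
x_8 = 2(744) - 3(21) - 3(-147) = 1866
x_9 = 2(1866) - 3(744) - 3(21) = 1437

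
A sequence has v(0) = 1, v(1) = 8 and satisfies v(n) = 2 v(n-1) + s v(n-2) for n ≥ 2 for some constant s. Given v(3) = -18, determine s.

v(2) = 16 + s
v(3) = 32 + 10s
So 32 + 10s = -18, giving s = -5.

-5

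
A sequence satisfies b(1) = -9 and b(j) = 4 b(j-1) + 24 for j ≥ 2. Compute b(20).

The fixed point is 24/(1 - 4) = -8, so b(j) + 8 = 4(b(j-1) + 8).
Hence b(j) = -1·4^{j-1} - 8.
b(20) = -1·4^{19} - 8 = -1·274877906944 - 8 = -274877906952.

-274877906952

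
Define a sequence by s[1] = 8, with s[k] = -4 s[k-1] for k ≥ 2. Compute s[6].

-8192

s[2] = -4·8 = -32
s[3] = -4·(-32) = 128
s[4] = -4·128 = -512
s[5] = -4·(-512) = 2048
s[6] = -4·2048 = -8192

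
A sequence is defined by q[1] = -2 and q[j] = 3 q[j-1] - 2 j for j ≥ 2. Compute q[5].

-358

q[2] = 3·(-2) - 4 = -10
q[3] = 3·(-10) - 6 = -36
q[4] = 3·(-36) - 8 = -116
q[5] = 3·(-116) - 10 = -358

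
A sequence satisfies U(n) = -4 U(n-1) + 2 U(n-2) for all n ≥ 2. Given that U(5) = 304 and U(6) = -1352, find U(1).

Rearranging, U(n-2) = (U(n) + 4 U(n-1)) / 2.
U(4) = (-1352 + 4(304)) / 2 = -136/2 = -68
U(3) = (304 + 4(-68)) / 2 = 32/2 = 16
U(2) = (-68 + 4(16)) / 2 = -4/2 = -2
U(1) = (16 + 4(-2)) / 2 = 8/2 = 4

4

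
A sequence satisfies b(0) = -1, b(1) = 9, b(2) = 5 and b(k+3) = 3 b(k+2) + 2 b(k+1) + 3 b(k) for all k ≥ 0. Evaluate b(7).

b(3) = 3*5 + 2*9 + 3*(-1) = 30
b(4) = 3*30 + 2*5 + 3*9 = 127
b(5) = 3*127 + 2*30 + 3*5 = 456
b(6) = 3*456 + 2*127 + 3*30 = 1712
b(7) = 3*1712 + 2*456 + 3*127 = 6429

6429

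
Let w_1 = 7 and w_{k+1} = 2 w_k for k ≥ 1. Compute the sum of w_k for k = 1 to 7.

w_2 = 2(7) = 14
w_3 = 2(14) = 28
w_4 = 2(28) = 56
w_5 = 2(56) = 112
w_6 = 2(112) = 224
w_7 = 2(224) = 448
Sum = 7 + 14 + 28 + 56 + 112 + 224 + 448 = 889

889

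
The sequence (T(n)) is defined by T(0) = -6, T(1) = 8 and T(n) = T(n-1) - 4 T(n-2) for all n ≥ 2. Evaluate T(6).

T(2) = 8 - 4*(-6) = 32
T(3) = 32 - 4*8 = 0
T(4) = 0 - 4*32 = -128
T(5) = (-128) - 4*0 = -128
T(6) = (-128) - 4*(-128) = 384

384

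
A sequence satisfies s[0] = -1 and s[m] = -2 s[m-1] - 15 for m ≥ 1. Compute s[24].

The fixed point is -15/(1 + 2) = -5, so s[m] + 5 = -2(s[m-1] + 5).
Hence s[m] = 4·(-2)^m - 5.
s[24] = 4·(-2)^{24} - 5 = 4·16777216 - 5 = 67108859.

67108859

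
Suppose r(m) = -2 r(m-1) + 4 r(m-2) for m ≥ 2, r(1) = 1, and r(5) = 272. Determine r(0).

Let r(0) = y.
r(2) = -2 + 4y
r(3) = 8 - 8y
r(4) = -24 + 32y
r(5) = 80 - 96y
So 80 - 96y = 272, giving y = -2.

-2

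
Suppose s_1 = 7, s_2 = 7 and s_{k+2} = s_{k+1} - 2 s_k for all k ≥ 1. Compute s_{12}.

315

s_3 = 7 - 2(7) = -7
s_4 = (-7) - 2(7) = -21
s_5 = (-21) - 2(-7) = -7
s_6 = (-7) - 2(-21) = 35
s_7 = 35 - 2(-7) = 49
s_8 = 49 - 2(35) = -21
s_9 = (-21) - 2(49) = -119
s_{10} = (-119) - 2(-21) = -77
s_{11} = (-77) - 2(-119) = 161
s_{12} = 161 - 2(-77) = 315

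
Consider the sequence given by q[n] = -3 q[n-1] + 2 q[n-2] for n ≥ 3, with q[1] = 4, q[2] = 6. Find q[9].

q[3] = -3(6) + 2(4) = -10
q[4] = -3(-10) + 2(6) = 42
q[5] = -3(42) + 2(-10) = -146
q[6] = -3(-146) + 2(42) = 522
q[7] = -3(522) + 2(-146) = -1858
q[8] = -3(-1858) + 2(522) = 6618
q[9] = -3(6618) + 2(-1858) = -23570

-23570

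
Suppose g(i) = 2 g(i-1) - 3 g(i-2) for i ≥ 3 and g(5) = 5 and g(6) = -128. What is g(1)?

Rearranging, g(i-2) = (g(i) - 2 g(i-1)) / -3.
g(4) = (-128 - 2(5)) / -3 = -138/-3 = 46
g(3) = (5 - 2(46)) / -3 = -87/-3 = 29
g(2) = (46 - 2(29)) / -3 = -12/-3 = 4
g(1) = (29 - 2(4)) / -3 = 21/-3 = -7

-7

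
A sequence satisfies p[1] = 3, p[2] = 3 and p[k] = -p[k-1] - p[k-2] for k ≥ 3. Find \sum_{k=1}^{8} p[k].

p[3] = -3 - 3 = -6
p[4] = -(-6) - 3 = 3
p[5] = -3 - (-6) = 3
p[6] = -3 - 3 = -6
p[7] = -(-6) - 3 = 3
p[8] = -3 - (-6) = 3
Sum = 3 + 3 + (-6) + 3 + 3 + (-6) + 3 + 3 = 6

6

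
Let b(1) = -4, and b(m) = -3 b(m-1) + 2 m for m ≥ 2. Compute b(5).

b(2) = -3*(-4) + 4 = 16
b(3) = -3*16 + 6 = -42
b(4) = -3*(-42) + 8 = 134
b(5) = -3*134 + 10 = -392

-392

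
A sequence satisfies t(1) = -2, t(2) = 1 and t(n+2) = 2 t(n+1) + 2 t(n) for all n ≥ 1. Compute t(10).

t(3) = 2*1 + 2*(-2) = -2
t(4) = 2*(-2) + 2*1 = -2
t(5) = 2*(-2) + 2*(-2) = -8
t(6) = 2*(-8) + 2*(-2) = -20
t(7) = 2*(-20) + 2*(-8) = -56
t(8) = 2*(-56) + 2*(-20) = -152
t(9) = 2*(-152) + 2*(-56) = -416
t(10) = 2*(-416) + 2*(-152) = -1136

-1136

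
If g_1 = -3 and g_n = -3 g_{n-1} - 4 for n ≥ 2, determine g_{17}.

-86093443

The fixed point is -4/(1 + 3) = -1, so g_n + 1 = -3(g_{n-1} + 1).
Hence g_n = -2·(-3)^{n-1} - 1.
g_{17} = -2·(-3)^{16} - 1 = -2·43046721 - 1 = -86093443.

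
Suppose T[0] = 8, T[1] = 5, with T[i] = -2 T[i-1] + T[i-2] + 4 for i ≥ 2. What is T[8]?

-208

T[2] = -2*5 + 8 + 4 = 2
T[3] = -2*2 + 5 + 4 = 5
T[4] = -2*5 + 2 + 4 = -4
T[5] = -2*(-4) + 5 + 4 = 17
T[6] = -2*17 + (-4) + 4 = -34
T[7] = -2*(-34) + 17 + 4 = 89
T[8] = -2*89 + (-34) + 4 = -208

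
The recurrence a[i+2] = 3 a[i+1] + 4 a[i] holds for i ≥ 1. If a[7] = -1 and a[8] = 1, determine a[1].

Rearranging, a[i-2] = (a[i] - 3 a[i-1]) / 4.
a[6] = (1 - 3*(-1)) / 4 = 4/4 = 1
a[5] = (-1 - 3*1) / 4 = -4/4 = -1
a[4] = (1 - 3*(-1)) / 4 = 4/4 = 1
a[3] = (-1 - 3*1) / 4 = -4/4 = -1
a[2] = (1 - 3*(-1)) / 4 = 4/4 = 1
a[1] = (-1 - 3*1) / 4 = -4/4 = -1

-1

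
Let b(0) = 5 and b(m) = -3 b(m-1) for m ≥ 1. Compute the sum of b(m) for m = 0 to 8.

b(1) = -3(5) = -15
b(2) = -3(-15) = 45
b(3) = -3(45) = -135
b(4) = -3(-135) = 405
b(5) = -3(405) = -1215
b(6) = -3(-1215) = 3645
b(7) = -3(3645) = -10935
b(8) = -3(-10935) = 32805
Sum = 5 + (-15) + 45 + (-135) + 405 + (-1215) + 3645 + (-10935) + 32805 = 24605

24605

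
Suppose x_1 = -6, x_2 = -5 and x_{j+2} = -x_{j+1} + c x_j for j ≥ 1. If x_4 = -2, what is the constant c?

3

x_3 = 5 - 6c
x_4 = -5 + c
So -5 + c = -2, giving c = 3.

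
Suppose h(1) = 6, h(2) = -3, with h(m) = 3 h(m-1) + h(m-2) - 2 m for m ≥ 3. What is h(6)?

h(3) = 3*(-3) + 6 - 6 = -9
h(4) = 3*(-9) + (-3) - 8 = -38
h(5) = 3*(-38) + (-9) - 10 = -133
h(6) = 3*(-133) + (-38) - 12 = -449

-449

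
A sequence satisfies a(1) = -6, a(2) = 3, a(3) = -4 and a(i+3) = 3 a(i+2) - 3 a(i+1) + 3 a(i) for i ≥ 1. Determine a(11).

a(4) = 3·(-4) - 3·3 + 3·(-6) = -39
a(5) = 3·(-39) - 3·(-4) + 3·3 = -96
a(6) = 3·(-96) - 3·(-39) + 3·(-4) = -183
a(7) = 3·(-183) - 3·(-96) + 3·(-39) = -378
a(8) = 3·(-378) - 3·(-183) + 3·(-96) = -873
a(9) = 3·(-873) - 3·(-378) + 3·(-183) = -2034
a(10) = 3·(-2034) - 3·(-873) + 3·(-378) = -4617
a(11) = 3·(-4617) - 3·(-2034) + 3·(-873) = -10368

-10368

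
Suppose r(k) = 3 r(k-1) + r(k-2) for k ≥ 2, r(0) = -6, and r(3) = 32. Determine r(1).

Let r(1) = y.
r(2) = -6 + 3y
r(3) = -18 + 10y
So -18 + 10y = 32, giving y = 5.

5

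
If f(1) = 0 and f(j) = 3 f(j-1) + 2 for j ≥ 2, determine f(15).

The fixed point is 2/(1 - 3) = -1, so f(j) + 1 = 3(f(j-1) + 1).
Hence f(j) = 1·3^{j-1} - 1.
f(15) = 1·3^{14} - 1 = 1·4782969 - 1 = 4782968.

4782968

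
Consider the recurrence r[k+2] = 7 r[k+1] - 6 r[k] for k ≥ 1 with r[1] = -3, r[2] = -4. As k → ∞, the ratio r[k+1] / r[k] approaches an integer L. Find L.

The characteristic equation is r^2 - 7r + 6 = 0, which factors as (r - 6)(r - 1) = 0.
So the roots are 6 and 1. Since |6| > |1| and the coefficient of 6^k is non-zero, the ratio tends to 6.

6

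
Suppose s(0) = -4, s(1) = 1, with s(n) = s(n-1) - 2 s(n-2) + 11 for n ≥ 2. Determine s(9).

s(2) = 1 - 2*(-4) + 11 = 20
s(3) = 20 - 2*1 + 11 = 29
s(4) = 29 - 2*20 + 11 = 0
s(5) = 0 - 2*29 + 11 = -47
s(6) = (-47) - 2*0 + 11 = -36
s(7) = (-36) - 2*(-47) + 11 = 69
s(8) = 69 - 2*(-36) + 11 = 152
s(9) = 152 - 2*69 + 11 = 25

25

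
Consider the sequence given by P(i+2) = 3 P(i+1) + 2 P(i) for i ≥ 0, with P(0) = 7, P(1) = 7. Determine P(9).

244447

P(2) = 3·7 + 2·7 = 35
P(3) = 3·35 + 2·7 = 119
P(4) = 3·119 + 2·35 = 427
P(5) = 3·427 + 2·119 = 1519
P(6) = 3·1519 + 2·427 = 5411
P(7) = 3·5411 + 2·1519 = 19271
P(8) = 3·19271 + 2·5411 = 68635
P(9) = 3·68635 + 2·19271 = 244447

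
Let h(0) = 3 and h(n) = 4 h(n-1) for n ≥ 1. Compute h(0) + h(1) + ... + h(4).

h(1) = 4·3 = 12
h(2) = 4·12 = 48
h(3) = 4·48 = 192
h(4) = 4·192 = 768
Sum = 3 + 12 + 48 + 192 + 768 = 1023

1023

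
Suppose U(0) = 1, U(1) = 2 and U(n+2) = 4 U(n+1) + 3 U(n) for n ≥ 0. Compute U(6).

U(2) = 4(2) + 3(1) = 11
U(3) = 4(11) + 3(2) = 50
U(4) = 4(50) + 3(11) = 233
U(5) = 4(233) + 3(50) = 1082
U(6) = 4(1082) + 3(233) = 5027

5027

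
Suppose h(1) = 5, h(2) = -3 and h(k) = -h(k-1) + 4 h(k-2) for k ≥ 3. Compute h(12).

-81347

h(3) = -(-3) + 4(5) = 23
h(4) = -23 + 4(-3) = -35
h(5) = -(-35) + 4(23) = 127
h(6) = -127 + 4(-35) = -267
h(7) = -(-267) + 4(127) = 775
h(8) = -775 + 4(-267) = -1843
h(9) = -(-1843) + 4(775) = 4943
h(10) = -4943 + 4(-1843) = -12315
h(11) = -(-12315) + 4(4943) = 32087
h(12) = -32087 + 4(-12315) = -81347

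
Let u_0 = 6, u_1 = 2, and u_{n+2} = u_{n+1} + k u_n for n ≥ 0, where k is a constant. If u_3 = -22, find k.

-3

u_2 = 2 + 6k
u_3 = 2 + 8k
So 2 + 8k = -22, giving k = -3.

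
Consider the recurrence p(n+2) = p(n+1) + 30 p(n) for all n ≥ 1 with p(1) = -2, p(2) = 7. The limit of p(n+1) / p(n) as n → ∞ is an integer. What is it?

The characteristic equation is r^2 - r - 30 = 0, which factors as (r - 6)(r + 5) = 0.
So the roots are 6 and -5. Since |6| > |-5| and the coefficient of 6^n is non-zero, the ratio tends to 6.

6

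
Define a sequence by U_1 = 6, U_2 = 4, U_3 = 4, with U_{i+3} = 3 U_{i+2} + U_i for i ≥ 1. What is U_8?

U_4 = 3·4 + 6 = 18
U_5 = 3·18 + 4 = 58
U_6 = 3·58 + 4 = 178
U_7 = 3·178 + 18 = 552
U_8 = 3·552 + 58 = 1714

1714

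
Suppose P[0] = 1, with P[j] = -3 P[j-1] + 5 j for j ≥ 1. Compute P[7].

-127

P[1] = -3*1 + 5 = 2
P[2] = -3*2 + 10 = 4
P[3] = -3*4 + 15 = 3
P[4] = -3*3 + 20 = 11
P[5] = -3*11 + 25 = -8
P[6] = -3*(-8) + 30 = 54
P[7] = -3*54 + 35 = -127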